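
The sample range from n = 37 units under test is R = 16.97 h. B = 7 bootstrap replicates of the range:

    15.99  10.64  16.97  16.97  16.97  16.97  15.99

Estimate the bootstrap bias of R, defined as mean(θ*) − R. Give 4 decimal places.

mean(θ*) = (15.99 + 10.64 + 16.97 + 16.97 + 16.97 + 16.97 + 15.99) / 7 = 15.78571
bias = 15.78571 − 16.97

bias = −1.1843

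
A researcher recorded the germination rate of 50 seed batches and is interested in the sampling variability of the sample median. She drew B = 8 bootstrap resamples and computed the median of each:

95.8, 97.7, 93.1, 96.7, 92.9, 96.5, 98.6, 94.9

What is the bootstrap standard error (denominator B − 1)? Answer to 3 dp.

SE* = 2.044

Bootstrap SE is the standard deviation of the 8 replicate medians.
Mean of replicates: (95.8 + 97.7 + 93.1 + 96.7 + 92.9 + 96.5 + 98.6 + 94.9) / 8 = 766.2000 / 8 = 95.7750
Sum of squared deviations: (+0.0250)² + (+1.9250)² + (−2.6750)² + (+0.9250)² + (−2.8750)² + (+0.7250)² + (+2.8250)² + (−0.8750)² = 29.2550
Variance = 29.2550 / 7 = 4.1793
SE* = √4.1793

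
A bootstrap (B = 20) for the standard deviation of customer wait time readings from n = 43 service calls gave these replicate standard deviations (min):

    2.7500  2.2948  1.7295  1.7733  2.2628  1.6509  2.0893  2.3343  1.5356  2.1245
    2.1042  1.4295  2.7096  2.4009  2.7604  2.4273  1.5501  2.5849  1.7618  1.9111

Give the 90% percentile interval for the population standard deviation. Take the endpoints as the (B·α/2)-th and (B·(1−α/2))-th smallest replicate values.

(1.4295, 2.7500)

Sorted replicates: 1.4295, 1.5356, 1.5501, 1.6509, 1.7295, 1.7618, 1.7733, 1.9111, 2.0893, 2.1042, 2.1245, 2.2628, 2.2948, 2.3343, 2.4009, 2.4273, 2.5849, 2.7096, 2.7500, 2.7604
α = 0.10; lower rank = 20 × 0.050 = 1; upper rank = 20 × 0.950 = 19.
The 1st smallest replicate is 1.4295; the 19th is 2.7500.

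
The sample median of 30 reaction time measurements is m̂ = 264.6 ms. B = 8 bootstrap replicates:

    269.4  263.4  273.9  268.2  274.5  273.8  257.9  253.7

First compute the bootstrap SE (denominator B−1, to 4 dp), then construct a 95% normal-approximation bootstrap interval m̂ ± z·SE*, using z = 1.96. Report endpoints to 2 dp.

(249.24, 279.96)

Mean of replicates = 266.8500; sum of squared deviations = 429.7800; SE* = √(429.7800/7) = 7.8356
Margin = 1.96 × 7.8356 = 15.358
Interval: 264.6 ± 15.358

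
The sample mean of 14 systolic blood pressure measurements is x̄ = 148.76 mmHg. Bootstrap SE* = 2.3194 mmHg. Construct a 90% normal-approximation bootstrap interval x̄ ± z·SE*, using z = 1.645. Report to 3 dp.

(144.945, 152.575)

Margin = 1.645 × 2.3194 = 3.8154
Interval: 148.76 ± 3.8154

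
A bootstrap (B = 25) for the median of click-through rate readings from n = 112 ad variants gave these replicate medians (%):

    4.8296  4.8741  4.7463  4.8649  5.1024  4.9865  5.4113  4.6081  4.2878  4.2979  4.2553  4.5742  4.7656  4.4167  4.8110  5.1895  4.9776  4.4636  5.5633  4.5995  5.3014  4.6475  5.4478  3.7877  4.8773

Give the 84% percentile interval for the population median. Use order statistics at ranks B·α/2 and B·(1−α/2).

(4.2553, 5.4113)

Sorted replicates: 3.7877, 4.2553, 4.2878, 4.2979, 4.4167, 4.4636, 4.5742, 4.5995, 4.6081, 4.6475, 4.7463, 4.7656, 4.8110, 4.8296, 4.8649, 4.8741, 4.8773, 4.9776, 4.9865, 5.1024, 5.1895, 5.3014, 5.4113, 5.4478, 5.5633
α = 0.16; lower rank = 25 × 0.080 = 2; upper rank = 25 × 0.920 = 23.
The 2nd smallest replicate is 4.2553; the 23rd is 5.4113.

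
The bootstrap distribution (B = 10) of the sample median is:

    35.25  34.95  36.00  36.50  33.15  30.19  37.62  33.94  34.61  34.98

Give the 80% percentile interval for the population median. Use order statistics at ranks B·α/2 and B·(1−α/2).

(30.19, 36.50)

Sorted replicates: 30.19, 33.15, 33.94, 34.61, 34.95, 34.98, 35.25, 36.00, 36.50, 37.62
α = 0.20; lower rank = 10 × 0.100 = 1; upper rank = 10 × 0.900 = 9.
The 1st smallest replicate is 30.19; the 9th is 36.50.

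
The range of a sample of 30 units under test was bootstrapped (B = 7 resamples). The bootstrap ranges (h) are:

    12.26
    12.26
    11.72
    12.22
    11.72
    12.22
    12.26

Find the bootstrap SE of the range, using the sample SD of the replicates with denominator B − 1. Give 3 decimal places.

Bootstrap SE is the standard deviation of the 7 replicate ranges.
Mean of replicates: (12.26 + 12.26 + 11.72 + 12.22 + 11.72 + 12.22 + 12.26) / 7 = 84.6600 / 7 = 12.0943
Sum of squared deviations: (+0.1657)² + (+0.1657)² + (−0.3743)² + (+0.1257)² + (−0.3743)² + (+0.1257)² + (+0.1657)² = 0.3942
Variance = 0.3942 / 6 = 0.0657
SE* = √0.0657

SE* = 0.256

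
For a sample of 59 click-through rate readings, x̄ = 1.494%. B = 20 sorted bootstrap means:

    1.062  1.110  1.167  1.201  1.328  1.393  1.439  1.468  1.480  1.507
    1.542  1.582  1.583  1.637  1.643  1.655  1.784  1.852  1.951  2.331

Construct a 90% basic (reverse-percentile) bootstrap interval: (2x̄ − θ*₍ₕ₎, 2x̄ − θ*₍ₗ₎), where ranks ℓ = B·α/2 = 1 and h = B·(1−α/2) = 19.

(1.037, 1.926)

Percentile endpoints at ranks 1 and 19: θ*₍1₎ = 1.062, θ*₍19₎ = 1.951.
Basic interval reflects these around x̄:
  lower = 2 × 1.494 − 1.951 = 1.037
  upper = 2 × 1.494 − 1.062 = 1.926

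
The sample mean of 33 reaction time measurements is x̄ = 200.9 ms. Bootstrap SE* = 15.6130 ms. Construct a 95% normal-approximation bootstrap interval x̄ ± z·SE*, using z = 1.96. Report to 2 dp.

Margin = 1.96 × 15.6130 = 30.601
Interval: 200.9 ± 30.601

(170.30, 231.50)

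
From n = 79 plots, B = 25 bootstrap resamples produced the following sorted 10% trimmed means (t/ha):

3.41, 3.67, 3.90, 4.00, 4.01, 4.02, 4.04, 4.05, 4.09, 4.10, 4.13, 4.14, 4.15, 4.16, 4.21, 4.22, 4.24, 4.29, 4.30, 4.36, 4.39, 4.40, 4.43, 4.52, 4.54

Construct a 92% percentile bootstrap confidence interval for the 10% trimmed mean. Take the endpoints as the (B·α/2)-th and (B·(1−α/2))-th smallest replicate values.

α = 0.08; lower rank = 25 × 0.040 = 1; upper rank = 25 × 0.960 = 24.
The 1st smallest replicate is 3.41; the 24th is 4.52.

(3.41, 4.52)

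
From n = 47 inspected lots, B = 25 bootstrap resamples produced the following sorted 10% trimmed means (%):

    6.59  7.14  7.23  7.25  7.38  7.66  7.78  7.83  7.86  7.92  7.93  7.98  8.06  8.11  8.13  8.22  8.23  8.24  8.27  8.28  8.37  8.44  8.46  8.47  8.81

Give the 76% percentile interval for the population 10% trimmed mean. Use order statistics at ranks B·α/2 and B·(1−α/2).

(7.23, 8.44)

α = 0.24; lower rank = 25 × 0.120 = 3; upper rank = 25 × 0.880 = 22.
The 3rd smallest replicate is 7.23; the 22nd is 8.44.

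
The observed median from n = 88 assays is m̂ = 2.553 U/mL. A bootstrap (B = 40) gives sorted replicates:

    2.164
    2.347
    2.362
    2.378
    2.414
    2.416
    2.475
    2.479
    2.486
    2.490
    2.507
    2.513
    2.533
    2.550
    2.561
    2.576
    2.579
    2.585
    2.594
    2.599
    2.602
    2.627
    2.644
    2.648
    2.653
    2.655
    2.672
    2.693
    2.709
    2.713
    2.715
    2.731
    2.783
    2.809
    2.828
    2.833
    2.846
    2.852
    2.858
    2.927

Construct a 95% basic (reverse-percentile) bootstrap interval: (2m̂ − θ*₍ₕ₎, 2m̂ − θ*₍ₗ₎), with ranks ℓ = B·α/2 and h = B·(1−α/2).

Percentile endpoints at ranks 1 and 39: θ*₍1₎ = 2.164, θ*₍39₎ = 2.858.
Basic interval reflects these around m̂:
  lower = 2 × 2.553 − 2.858 = 2.248
  upper = 2 × 2.553 − 2.164 = 2.942

(2.248, 2.942)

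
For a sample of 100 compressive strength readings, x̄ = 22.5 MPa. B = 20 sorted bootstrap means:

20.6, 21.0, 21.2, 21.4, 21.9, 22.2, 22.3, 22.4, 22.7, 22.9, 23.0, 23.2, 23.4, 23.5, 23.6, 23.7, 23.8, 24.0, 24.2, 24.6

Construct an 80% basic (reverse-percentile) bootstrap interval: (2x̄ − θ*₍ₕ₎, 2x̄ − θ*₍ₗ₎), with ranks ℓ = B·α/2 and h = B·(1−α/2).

(21.0, 24.0)

Percentile endpoints at ranks 2 and 18: θ*₍2₎ = 21.0, θ*₍18₎ = 24.0.
Basic interval reflects these around x̄:
  lower = 2 × 22.5 − 24.0 = 21.0
  upper = 2 × 22.5 − 21.0 = 24.0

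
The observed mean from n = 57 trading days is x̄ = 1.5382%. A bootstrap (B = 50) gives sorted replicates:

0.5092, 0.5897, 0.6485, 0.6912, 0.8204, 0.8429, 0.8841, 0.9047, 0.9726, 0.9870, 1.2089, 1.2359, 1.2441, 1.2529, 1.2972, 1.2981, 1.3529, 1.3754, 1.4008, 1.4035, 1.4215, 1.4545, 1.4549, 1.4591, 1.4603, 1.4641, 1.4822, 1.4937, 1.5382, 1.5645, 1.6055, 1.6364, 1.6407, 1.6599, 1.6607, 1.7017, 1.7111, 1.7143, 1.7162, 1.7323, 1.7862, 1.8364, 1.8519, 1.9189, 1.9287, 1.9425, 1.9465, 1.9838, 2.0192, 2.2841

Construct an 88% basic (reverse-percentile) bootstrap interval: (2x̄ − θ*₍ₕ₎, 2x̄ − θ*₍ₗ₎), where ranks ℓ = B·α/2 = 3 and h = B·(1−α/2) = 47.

Percentile endpoints at ranks 3 and 47: θ*₍3₎ = 0.6485, θ*₍47₎ = 1.9465.
Basic interval reflects these around x̄:
  lower = 2 × 1.5382 − 1.9465 = 1.1299
  upper = 2 × 1.5382 − 0.6485 = 2.4279

(1.1299, 2.4279)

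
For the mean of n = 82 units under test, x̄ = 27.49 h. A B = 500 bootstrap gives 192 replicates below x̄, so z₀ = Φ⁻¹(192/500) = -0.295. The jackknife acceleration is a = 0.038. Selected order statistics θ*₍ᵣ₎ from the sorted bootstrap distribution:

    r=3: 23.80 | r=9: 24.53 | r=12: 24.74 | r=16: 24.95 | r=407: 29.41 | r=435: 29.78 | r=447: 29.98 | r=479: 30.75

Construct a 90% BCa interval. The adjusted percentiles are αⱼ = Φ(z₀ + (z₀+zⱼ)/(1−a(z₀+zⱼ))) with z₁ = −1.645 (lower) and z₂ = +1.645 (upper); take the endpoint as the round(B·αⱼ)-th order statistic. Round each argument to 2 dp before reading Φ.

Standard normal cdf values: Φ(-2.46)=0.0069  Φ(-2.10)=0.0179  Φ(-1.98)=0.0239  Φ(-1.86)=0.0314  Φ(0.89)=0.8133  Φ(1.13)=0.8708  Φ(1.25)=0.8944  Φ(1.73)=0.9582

(24.53, 29.78)

Lower: z₀ + z₁ = -0.295 + (-1.645) = -1.940; 1 − a(z₀+z₁) = 1 − (0.038)(-1.940) = 1.0737; argument = -0.295 + (-1.940)/1.0737 = -2.1018 → -2.10.
α₁ = Φ(-2.10) = 0.0179; rank = round(500 × 0.0179) = 9; θ*₍9₎ = 24.53.
Upper: z₀ + z₂ = 1.350; 1 − a(z₀+z₂) = 0.9487; argument = 1.1280 → 1.13; α₂ = 0.8708; rank = 435; θ*₍435₎ = 29.78.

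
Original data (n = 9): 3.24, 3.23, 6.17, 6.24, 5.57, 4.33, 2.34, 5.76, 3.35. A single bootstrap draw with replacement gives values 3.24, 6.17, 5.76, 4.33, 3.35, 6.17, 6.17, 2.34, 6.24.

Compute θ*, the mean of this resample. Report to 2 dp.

Mean = (3.24 + 6.17 + 5.76 + 4.33 + 3.35 + 6.17 + 6.17 + 2.34 + 6.24) / 9 = 43.770 / 9 = 4.86

θ* = 4.86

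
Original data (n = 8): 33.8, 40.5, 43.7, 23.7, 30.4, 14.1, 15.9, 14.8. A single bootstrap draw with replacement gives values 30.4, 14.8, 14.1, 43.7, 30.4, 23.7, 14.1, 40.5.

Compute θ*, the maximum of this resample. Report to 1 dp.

Maximum = 43.7

θ* = 43.7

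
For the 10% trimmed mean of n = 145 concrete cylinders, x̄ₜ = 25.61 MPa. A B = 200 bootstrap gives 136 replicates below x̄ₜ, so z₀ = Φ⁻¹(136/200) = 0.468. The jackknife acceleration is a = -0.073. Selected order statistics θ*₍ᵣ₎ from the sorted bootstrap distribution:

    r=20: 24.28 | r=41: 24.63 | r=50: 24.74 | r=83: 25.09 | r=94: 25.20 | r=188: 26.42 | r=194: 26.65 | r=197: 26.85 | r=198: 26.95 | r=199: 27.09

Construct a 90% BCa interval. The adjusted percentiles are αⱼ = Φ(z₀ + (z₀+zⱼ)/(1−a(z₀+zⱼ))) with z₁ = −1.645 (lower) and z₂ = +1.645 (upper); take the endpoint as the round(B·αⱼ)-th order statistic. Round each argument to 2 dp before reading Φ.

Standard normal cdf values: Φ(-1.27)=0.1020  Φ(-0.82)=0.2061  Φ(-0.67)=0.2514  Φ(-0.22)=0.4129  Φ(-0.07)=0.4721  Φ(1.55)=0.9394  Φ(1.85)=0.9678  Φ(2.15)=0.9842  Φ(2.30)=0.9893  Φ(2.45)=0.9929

(24.63, 26.95)

Lower: z₀ + z₁ = 0.468 + (-1.645) = -1.177; 1 − a(z₀+z₁) = 1 − (-0.073)(-1.177) = 0.9141; argument = 0.468 + (-1.177)/0.9141 = -0.8196 → -0.82.
α₁ = Φ(-0.82) = 0.2061; rank = round(200 × 0.2061) = 41; θ*₍41₎ = 24.63.
Upper: z₀ + z₂ = 2.113; 1 − a(z₀+z₂) = 1.1542; argument = 2.2986 → 2.30; α₂ = 0.9893; rank = 198; θ*₍198₎ = 26.95.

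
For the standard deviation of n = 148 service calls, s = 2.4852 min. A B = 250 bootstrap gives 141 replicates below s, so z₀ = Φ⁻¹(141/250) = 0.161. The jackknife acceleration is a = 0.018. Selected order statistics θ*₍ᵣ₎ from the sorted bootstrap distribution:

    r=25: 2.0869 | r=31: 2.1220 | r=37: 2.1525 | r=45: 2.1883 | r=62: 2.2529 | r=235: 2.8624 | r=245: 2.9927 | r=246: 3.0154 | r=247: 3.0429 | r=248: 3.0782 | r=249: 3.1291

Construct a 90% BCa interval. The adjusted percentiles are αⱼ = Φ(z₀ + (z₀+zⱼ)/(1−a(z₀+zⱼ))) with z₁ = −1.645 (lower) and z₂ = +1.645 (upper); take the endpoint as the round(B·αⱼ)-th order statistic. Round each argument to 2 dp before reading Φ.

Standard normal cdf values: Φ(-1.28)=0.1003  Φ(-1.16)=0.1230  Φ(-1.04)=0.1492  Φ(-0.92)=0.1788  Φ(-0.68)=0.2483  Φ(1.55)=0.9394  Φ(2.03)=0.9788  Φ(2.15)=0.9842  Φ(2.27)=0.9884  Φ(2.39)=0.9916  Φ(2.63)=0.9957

(2.0869, 2.9927)

Lower: z₀ + z₁ = 0.161 + (-1.645) = -1.484; 1 − a(z₀+z₁) = 1 − (0.018)(-1.484) = 1.0267; argument = 0.161 + (-1.484)/1.0267 = -1.2844 → -1.28.
α₁ = Φ(-1.28) = 0.1003; rank = round(250 × 0.1003) = 25; θ*₍25₎ = 2.0869.
Upper: z₀ + z₂ = 1.806; 1 − a(z₀+z₂) = 0.9675; argument = 2.0277 → 2.03; α₂ = 0.9788; rank = 245; θ*₍245₎ = 2.9927.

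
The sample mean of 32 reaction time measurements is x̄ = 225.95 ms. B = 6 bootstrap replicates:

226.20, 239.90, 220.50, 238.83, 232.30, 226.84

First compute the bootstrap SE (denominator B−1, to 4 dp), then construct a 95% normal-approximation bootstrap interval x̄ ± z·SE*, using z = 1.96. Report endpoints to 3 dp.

(210.960, 240.940)

Mean of replicates = 230.7617; sum of squared deviations = 292.4637; SE* = √(292.4637/5) = 7.6481
Margin = 1.96 × 7.6481 = 14.9903
Interval: 225.95 ± 14.9903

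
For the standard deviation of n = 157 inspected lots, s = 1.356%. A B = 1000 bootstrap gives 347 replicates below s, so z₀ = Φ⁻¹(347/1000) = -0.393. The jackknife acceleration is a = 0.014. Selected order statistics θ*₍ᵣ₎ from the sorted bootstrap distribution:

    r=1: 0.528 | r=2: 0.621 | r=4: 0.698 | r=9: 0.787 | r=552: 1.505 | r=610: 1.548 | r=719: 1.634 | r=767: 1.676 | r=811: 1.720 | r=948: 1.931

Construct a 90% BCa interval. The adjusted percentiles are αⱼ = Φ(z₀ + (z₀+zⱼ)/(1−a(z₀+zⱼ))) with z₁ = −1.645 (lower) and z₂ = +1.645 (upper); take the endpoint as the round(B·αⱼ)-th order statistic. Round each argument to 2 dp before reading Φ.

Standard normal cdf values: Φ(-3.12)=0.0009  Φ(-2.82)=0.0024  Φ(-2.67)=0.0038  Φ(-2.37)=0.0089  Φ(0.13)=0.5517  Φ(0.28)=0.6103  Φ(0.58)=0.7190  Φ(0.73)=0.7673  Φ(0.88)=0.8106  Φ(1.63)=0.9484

(0.787, 1.720)

Lower: z₀ + z₁ = -0.393 + (-1.645) = -2.038; 1 − a(z₀+z₁) = 1 − (0.014)(-2.038) = 1.0285; argument = -0.393 + (-2.038)/1.0285 = -2.3745 → -2.37.
α₁ = Φ(-2.37) = 0.0089; rank = round(1000 × 0.0089) = 9; θ*₍9₎ = 0.787.
Upper: z₀ + z₂ = 1.252; 1 − a(z₀+z₂) = 0.9825; argument = 0.8813 → 0.88; α₂ = 0.8106; rank = 811; θ*₍811₎ = 1.720.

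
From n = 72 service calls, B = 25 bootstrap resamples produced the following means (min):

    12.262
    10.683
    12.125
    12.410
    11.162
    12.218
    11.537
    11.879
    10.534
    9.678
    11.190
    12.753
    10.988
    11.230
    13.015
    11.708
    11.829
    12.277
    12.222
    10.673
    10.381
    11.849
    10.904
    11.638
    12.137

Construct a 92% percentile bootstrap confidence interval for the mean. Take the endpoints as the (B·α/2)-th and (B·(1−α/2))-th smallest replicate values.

Sorted replicates: 9.678, 10.381, 10.534, 10.673, 10.683, 10.904, 10.988, 11.162, 11.190, 11.230, 11.537, 11.638, 11.708, 11.829, 11.849, 11.879, 12.125, 12.137, 12.218, 12.222, 12.262, 12.277, 12.410, 12.753, 13.015
α = 0.08; lower rank = 25 × 0.040 = 1; upper rank = 25 × 0.960 = 24.
The 1st smallest replicate is 9.678; the 24th is 12.753.

(9.678, 12.753)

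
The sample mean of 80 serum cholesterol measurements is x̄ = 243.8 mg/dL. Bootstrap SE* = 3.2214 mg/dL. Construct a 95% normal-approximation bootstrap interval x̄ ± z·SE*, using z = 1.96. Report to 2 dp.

Margin = 1.96 × 3.2214 = 6.314
Interval: 243.8 ± 6.314

(237.49, 250.11)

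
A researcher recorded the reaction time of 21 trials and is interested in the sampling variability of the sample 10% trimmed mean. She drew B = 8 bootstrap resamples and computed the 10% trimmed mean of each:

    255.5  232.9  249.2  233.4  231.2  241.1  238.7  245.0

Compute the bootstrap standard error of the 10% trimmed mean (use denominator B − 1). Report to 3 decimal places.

Bootstrap SE is the standard deviation of the 8 replicate 10% trimmed means.
Mean of replicates: (255.5 + 232.9 + 249.2 + 233.4 + 231.2 + 241.1 + 238.7 + 245.0) / 8 = 1927.0000 / 8 = 240.8750
Sum of squared deviations: (+14.6250)² + (−7.9750)² + (+8.3250)² + (−7.4750)² + (−9.6750)² + (+0.2250)² + (−2.1750)² + (+4.1250)² = 518.0750
Variance = 518.0750 / 7 = 74.0107
SE* = √74.0107

SE* = 8.603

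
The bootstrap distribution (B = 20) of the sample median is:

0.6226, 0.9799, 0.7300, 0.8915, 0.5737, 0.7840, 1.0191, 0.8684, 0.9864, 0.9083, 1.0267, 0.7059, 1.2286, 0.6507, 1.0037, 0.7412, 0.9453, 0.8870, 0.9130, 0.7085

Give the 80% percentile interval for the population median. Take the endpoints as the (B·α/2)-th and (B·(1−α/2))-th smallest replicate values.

Sorted replicates: 0.5737, 0.6226, 0.6507, 0.7059, 0.7085, 0.7300, 0.7412, 0.7840, 0.8684, 0.8870, 0.8915, 0.9083, 0.9130, 0.9453, 0.9799, 0.9864, 1.0037, 1.0191, 1.0267, 1.2286
α = 0.20; lower rank = 20 × 0.100 = 2; upper rank = 20 × 0.900 = 18.
The 2nd smallest replicate is 0.6226; the 18th is 1.0191.

(0.6226, 1.0191)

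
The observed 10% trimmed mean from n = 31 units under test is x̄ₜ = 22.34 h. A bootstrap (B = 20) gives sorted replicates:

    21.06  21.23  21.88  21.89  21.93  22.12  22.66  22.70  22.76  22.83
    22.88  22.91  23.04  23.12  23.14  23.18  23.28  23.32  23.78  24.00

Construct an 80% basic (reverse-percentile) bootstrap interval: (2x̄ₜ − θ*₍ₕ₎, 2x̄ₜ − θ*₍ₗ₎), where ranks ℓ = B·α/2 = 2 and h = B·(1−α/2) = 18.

(21.36, 23.45)

Percentile endpoints at ranks 2 and 18: θ*₍2₎ = 21.23, θ*₍18₎ = 23.32.
Basic interval reflects these around x̄ₜ:
  lower = 2 × 22.34 − 23.32 = 21.36
  upper = 2 × 22.34 − 21.23 = 23.45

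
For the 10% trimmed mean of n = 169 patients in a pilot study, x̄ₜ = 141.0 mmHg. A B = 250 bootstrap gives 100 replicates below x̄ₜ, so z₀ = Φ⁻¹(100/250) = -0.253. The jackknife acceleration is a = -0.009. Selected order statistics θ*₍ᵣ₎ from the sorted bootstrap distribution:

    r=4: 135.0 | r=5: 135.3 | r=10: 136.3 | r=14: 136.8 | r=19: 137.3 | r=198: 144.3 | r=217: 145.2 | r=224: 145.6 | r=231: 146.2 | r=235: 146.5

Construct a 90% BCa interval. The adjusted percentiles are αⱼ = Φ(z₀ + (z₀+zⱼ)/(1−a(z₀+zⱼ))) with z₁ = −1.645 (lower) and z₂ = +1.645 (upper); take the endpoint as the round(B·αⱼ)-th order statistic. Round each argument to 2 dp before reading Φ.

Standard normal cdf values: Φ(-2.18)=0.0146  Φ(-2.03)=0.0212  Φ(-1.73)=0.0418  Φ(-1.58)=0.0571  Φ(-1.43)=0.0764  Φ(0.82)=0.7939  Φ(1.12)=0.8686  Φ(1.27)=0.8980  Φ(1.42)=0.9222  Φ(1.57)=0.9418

(135.0, 145.2)

Lower: z₀ + z₁ = -0.253 + (-1.645) = -1.898; 1 − a(z₀+z₁) = 1 − (-0.009)(-1.898) = 0.9829; argument = -0.253 + (-1.898)/0.9829 = -2.1840 → -2.18.
α₁ = Φ(-2.18) = 0.0146; rank = round(250 × 0.0146) = 4; θ*₍4₎ = 135.0.
Upper: z₀ + z₂ = 1.392; 1 − a(z₀+z₂) = 1.0125; argument = 1.1218 → 1.12; α₂ = 0.8686; rank = 217; θ*₍217₎ = 145.2.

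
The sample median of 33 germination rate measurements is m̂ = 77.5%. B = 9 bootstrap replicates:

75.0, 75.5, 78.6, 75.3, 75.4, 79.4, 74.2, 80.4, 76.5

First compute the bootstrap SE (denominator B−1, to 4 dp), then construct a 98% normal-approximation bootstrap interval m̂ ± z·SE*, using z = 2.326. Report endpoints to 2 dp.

(72.37, 82.63)

Mean of replicates = 76.7000; sum of squared deviations = 38.8600; SE* = √(38.8600/8) = 2.2040
Margin = 2.326 × 2.2040 = 5.127
Interval: 77.5 ± 5.127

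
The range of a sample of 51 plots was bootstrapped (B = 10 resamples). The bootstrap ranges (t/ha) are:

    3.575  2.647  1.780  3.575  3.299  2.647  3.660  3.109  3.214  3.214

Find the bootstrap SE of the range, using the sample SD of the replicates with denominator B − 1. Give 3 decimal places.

Bootstrap SE is the standard deviation of the 10 replicate ranges.
Mean of replicates: (3.575 + 2.647 + 1.780 + 3.575 + 3.299 + 2.647 + 3.660 + 3.109 + 3.214 + 3.214) / 10 = 30.7200 / 10 = 3.0720
Sum of squared deviations: (+0.5030)² + (−0.4250)² + (−1.2920)² + (+0.5030)² + (+0.2270)² + (−0.4250)² + (+0.5880)² + (+0.0370)² + (+0.1420)² + (+0.1420)² = 2.9755
Variance = 2.9755 / 9 = 0.3306
SE* = √0.3306

SE* = 0.575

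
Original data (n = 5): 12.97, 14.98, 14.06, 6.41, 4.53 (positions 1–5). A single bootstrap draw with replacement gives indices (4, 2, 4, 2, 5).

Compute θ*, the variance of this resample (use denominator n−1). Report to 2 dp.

θ* = 25.96

Resample values: 6.41, 14.98, 6.41, 14.98, 4.53.
Mean = 9.4620; sum of squared deviations = 103.8507
s² = 103.8507 / 4 = 25.9627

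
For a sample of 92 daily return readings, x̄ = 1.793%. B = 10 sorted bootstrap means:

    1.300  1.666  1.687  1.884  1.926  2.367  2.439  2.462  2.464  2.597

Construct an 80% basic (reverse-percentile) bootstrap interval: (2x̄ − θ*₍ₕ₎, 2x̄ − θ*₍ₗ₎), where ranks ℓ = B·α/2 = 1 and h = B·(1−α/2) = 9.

Percentile endpoints at ranks 1 and 9: θ*₍1₎ = 1.300, θ*₍9₎ = 2.464.
Basic interval reflects these around x̄:
  lower = 2 × 1.793 − 2.464 = 1.122
  upper = 2 × 1.793 − 1.300 = 2.286

(1.122, 2.286)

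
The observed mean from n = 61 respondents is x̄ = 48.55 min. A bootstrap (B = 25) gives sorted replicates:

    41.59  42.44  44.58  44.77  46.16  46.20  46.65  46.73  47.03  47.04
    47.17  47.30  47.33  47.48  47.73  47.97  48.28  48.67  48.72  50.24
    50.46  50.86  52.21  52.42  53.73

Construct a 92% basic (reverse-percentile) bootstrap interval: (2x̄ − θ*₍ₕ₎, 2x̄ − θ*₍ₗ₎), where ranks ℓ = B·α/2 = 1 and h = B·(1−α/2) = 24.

(44.68, 55.51)

Percentile endpoints at ranks 1 and 24: θ*₍1₎ = 41.59, θ*₍24₎ = 52.42.
Basic interval reflects these around x̄:
  lower = 2 × 48.55 − 52.42 = 44.68
  upper = 2 × 48.55 − 41.59 = 55.51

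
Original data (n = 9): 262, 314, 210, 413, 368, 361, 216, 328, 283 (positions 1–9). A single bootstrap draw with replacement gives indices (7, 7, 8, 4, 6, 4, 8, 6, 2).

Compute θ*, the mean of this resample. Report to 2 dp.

θ* = 327.78

Resample values: 216, 216, 328, 413, 361, 413, 328, 361, 314.
Mean = (216 + 216 + 328 + 413 + 361 + 413 + 328 + 361 + 314) / 9 = 2950.0 / 9 = 327.78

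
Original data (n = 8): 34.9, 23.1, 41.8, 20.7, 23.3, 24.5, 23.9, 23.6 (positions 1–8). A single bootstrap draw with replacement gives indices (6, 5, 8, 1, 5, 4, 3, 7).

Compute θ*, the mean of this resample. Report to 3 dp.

θ* = 27.000

Resample values: 24.5, 23.3, 23.6, 34.9, 23.3, 20.7, 41.8, 23.9.
Mean = (24.5 + 23.3 + 23.6 + 34.9 + 23.3 + 20.7 + 41.8 + 23.9) / 8 = 216.00 / 8 = 27.000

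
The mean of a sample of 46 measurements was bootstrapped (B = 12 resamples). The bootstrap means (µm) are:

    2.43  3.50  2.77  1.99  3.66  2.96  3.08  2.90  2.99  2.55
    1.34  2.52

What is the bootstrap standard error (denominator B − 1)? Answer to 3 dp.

Bootstrap SE is the standard deviation of the 12 replicate means.
Mean of replicates: (2.43 + 3.50 + 2.77 + 1.99 + 3.66 + 2.96 + 3.08 + 2.90 + 2.99 + 2.55 + 1.34 + 2.52) / 12 = 32.6900 / 12 = 2.7242
Sum of squared deviations: (−0.2942)² + (+0.7758)² + (+0.0458)² + (−0.7342)² + (+0.9358)² + (+0.2358)² + (+0.3558)² + (+0.1758)² + (+0.2658)² + (−0.1742)² + (−1.3842)² + (−0.2042)² = 4.3771
Variance = 4.3771 / 11 = 0.3979
SE* = √0.3979

SE* = 0.631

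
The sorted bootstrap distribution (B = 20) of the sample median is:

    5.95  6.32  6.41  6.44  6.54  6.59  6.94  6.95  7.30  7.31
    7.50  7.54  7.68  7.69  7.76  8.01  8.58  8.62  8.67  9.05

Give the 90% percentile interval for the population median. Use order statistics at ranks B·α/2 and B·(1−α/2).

(5.95, 8.67)

α = 0.10; lower rank = 20 × 0.050 = 1; upper rank = 20 × 0.950 = 19.
The 1st smallest replicate is 5.95; the 19th is 8.67.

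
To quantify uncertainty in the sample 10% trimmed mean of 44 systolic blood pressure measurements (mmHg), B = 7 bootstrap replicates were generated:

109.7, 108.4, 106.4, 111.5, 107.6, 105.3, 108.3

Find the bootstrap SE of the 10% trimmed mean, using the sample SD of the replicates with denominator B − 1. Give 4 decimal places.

Bootstrap SE is the standard deviation of the 7 replicate 10% trimmed means.
Mean of replicates: (109.7 + 108.4 + 106.4 + 111.5 + 107.6 + 105.3 + 108.3) / 7 = 757.20000 / 7 = 108.17143
Sum of squared deviations: (+1.52857)² + (+0.22857)² + (−1.77143)² + (+3.32857)² + (−0.57143)² + (−2.87143)² + (+0.12857)² = 25.19429
Variance = 25.19429 / 6 = 4.19905
SE* = √4.19905

SE* = 2.0492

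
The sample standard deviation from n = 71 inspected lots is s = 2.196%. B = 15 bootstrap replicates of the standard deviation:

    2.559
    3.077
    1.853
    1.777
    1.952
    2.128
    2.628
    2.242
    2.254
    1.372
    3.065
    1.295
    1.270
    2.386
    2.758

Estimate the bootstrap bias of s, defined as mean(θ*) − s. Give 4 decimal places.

bias = −0.0216

mean(θ*) = (2.559 + 3.077 + 1.853 + 1.777 + 1.952 + 2.128 + 2.628 + 2.242 + 2.254 + 1.372 + 3.065 + 1.295 + 1.270 + 2.386 + 2.758) / 15 = 2.17440
bias = 2.17440 − 2.196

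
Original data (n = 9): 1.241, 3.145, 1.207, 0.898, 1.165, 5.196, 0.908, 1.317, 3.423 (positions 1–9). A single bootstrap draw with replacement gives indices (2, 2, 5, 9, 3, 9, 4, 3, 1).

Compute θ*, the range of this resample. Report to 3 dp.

θ* = 2.525

Resample values: 3.145, 3.145, 1.165, 3.423, 1.207, 3.423, 0.898, 1.207, 1.241.
Range = 3.423 − 0.898 = 2.525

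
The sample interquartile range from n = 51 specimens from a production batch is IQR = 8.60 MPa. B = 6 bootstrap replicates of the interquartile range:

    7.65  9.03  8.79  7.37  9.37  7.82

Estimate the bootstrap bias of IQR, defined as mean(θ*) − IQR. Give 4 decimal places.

bias = −0.2617

mean(θ*) = (7.65 + 9.03 + 8.79 + 7.37 + 9.37 + 7.82) / 6 = 8.33833
bias = 8.33833 − 8.60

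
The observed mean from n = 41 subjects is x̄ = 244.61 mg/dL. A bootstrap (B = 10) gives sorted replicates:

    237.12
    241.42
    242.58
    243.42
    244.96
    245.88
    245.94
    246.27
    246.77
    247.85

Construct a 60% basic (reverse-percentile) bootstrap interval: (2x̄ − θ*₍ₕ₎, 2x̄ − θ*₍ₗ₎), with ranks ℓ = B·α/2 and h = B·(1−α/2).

Percentile endpoints at ranks 2 and 8: θ*₍2₎ = 241.42, θ*₍8₎ = 246.27.
Basic interval reflects these around x̄:
  lower = 2 × 244.61 − 246.27 = 242.95
  upper = 2 × 244.61 − 241.42 = 247.80

(242.95, 247.80)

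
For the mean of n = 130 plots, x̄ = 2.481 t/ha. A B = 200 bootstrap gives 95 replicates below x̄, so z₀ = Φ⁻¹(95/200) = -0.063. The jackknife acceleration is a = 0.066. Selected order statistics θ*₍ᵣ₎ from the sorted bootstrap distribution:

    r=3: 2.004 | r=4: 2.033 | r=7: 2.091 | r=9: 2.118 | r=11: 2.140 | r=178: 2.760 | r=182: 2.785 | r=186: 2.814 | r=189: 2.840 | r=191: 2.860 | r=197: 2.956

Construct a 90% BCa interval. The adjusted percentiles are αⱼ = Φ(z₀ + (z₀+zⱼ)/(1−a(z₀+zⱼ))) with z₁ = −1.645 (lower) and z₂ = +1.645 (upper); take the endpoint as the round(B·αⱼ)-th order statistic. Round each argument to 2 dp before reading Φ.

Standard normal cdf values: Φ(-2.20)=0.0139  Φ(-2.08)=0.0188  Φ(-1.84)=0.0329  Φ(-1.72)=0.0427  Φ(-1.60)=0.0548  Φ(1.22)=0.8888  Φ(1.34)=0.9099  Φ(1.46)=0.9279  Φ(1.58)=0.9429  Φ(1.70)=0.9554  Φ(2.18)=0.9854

(2.140, 2.860)

Lower: z₀ + z₁ = -0.063 + (-1.645) = -1.708; 1 − a(z₀+z₁) = 1 − (0.066)(-1.708) = 1.1127; argument = -0.063 + (-1.708)/1.1127 = -1.5980 → -1.60.
α₁ = Φ(-1.60) = 0.0548; rank = round(200 × 0.0548) = 11; θ*₍11₎ = 2.140.
Upper: z₀ + z₂ = 1.582; 1 − a(z₀+z₂) = 0.8956; argument = 1.7034 → 1.70; α₂ = 0.9554; rank = 191; θ*₍191₎ = 2.860.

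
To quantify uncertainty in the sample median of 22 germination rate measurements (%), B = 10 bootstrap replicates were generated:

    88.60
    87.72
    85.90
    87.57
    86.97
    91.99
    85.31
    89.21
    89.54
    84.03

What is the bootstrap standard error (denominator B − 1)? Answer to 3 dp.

Bootstrap SE is the standard deviation of the 10 replicate medians.
Mean of replicates: (88.60 + 87.72 + 85.90 + 87.57 + 86.97 + 91.99 + 85.31 + 89.21 + 89.54 + 84.03) / 10 = 876.8400 / 10 = 87.6840
Sum of squared deviations: (+0.9160)² + (+0.0360)² + (−1.7840)² + (−0.1140)² + (−0.7140)² + (+4.3060)² + (−2.3740)² + (+1.5260)² + (+1.8560)² + (−3.6540)² = 47.8484
Variance = 47.8484 / 9 = 5.3165
SE* = √5.3165

SE* = 2.306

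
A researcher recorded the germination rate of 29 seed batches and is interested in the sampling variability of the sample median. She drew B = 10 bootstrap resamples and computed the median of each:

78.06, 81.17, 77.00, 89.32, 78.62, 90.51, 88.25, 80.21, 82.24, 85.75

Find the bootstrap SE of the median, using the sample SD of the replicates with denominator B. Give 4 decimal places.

Bootstrap SE is the standard deviation of the 10 replicate medians.
Mean of replicates: (78.06 + 81.17 + 77.00 + 89.32 + 78.62 + 90.51 + 88.25 + 80.21 + 82.24 + 85.75) / 10 = 831.13000 / 10 = 83.11300
Sum of squared deviations: (−5.05300)² + (−1.94300)² + (−6.11300)² + (+6.20700)² + (−4.49300)² + (+7.39700)² + (+5.13700)² + (−2.90300)² + (−0.87300)² + (+2.63700)² = 222.63841
Variance = 222.63841 / 10 = 22.26384
SE* = √22.26384

SE* = 4.7185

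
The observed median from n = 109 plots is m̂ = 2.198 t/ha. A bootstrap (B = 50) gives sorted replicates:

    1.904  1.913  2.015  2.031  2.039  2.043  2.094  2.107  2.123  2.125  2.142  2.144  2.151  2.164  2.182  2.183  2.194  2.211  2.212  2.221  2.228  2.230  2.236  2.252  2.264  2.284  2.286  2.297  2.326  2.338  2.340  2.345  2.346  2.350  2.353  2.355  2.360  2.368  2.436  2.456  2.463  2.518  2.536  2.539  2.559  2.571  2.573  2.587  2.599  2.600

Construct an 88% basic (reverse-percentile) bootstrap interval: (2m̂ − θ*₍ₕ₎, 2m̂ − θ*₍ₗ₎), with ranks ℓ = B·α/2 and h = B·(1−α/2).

(1.823, 2.381)

Percentile endpoints at ranks 3 and 47: θ*₍3₎ = 2.015, θ*₍47₎ = 2.573.
Basic interval reflects these around m̂:
  lower = 2 × 2.198 − 2.573 = 1.823
  upper = 2 × 2.198 − 2.015 = 2.381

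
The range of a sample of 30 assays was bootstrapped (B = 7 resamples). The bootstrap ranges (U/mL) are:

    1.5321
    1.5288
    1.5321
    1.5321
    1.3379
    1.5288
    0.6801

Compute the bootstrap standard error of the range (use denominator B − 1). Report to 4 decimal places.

Bootstrap SE is the standard deviation of the 7 replicate ranges.
Mean of replicates: (1.5321 + 1.5288 + 1.5321 + 1.5321 + 1.3379 + 1.5288 + 0.6801) / 7 = 9.67190 / 7 = 1.38170
Sum of squared deviations: (+0.15040)² + (+0.14710)² + (+0.15040)² + (+0.15040)² + (−0.04380)² + (+0.14710)² + (−0.70160)² = 0.60530
Variance = 0.60530 / 6 = 0.10088
SE* = √0.10088

SE* = 0.3176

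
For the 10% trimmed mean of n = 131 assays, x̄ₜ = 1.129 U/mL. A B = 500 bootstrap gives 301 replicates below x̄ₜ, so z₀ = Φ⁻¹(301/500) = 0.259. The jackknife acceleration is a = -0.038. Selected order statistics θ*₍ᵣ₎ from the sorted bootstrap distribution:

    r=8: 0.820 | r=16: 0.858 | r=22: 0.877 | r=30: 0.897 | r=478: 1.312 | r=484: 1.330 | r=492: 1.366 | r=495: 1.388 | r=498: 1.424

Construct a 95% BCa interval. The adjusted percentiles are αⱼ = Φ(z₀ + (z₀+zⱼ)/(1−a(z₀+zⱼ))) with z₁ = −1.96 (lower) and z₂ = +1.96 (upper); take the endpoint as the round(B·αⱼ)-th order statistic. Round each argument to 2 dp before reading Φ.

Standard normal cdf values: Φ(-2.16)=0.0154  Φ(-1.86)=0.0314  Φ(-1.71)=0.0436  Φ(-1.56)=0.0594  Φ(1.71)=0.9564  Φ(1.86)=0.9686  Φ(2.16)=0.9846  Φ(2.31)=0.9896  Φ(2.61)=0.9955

(0.897, 1.388)

Lower: z₀ + z₁ = 0.259 + (-1.960) = -1.701; 1 − a(z₀+z₁) = 1 − (-0.038)(-1.701) = 0.9354; argument = 0.259 + (-1.701)/0.9354 = -1.5595 → -1.56.
α₁ = Φ(-1.56) = 0.0594; rank = round(500 × 0.0594) = 30; θ*₍30₎ = 0.897.
Upper: z₀ + z₂ = 2.219; 1 − a(z₀+z₂) = 1.0843; argument = 2.3054 → 2.31; α₂ = 0.9896; rank = 495; θ*₍495₎ = 1.388.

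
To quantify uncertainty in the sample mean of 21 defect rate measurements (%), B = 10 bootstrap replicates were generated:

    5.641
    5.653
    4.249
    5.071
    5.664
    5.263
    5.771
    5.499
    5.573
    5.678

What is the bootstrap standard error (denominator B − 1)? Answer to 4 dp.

Bootstrap SE is the standard deviation of the 10 replicate means.
Mean of replicates: (5.641 + 5.653 + 4.249 + 5.071 + 5.664 + 5.263 + 5.771 + 5.499 + 5.573 + 5.678) / 10 = 54.06200 / 10 = 5.40620
Sum of squared deviations: (+0.23480)² + (+0.24680)² + (−1.15720)² + (−0.33520)² + (+0.25780)² + (−0.14320)² + (+0.36480)² + (+0.09280)² + (+0.16680)² + (+0.27180)² = 1.89787
Variance = 1.89787 / 9 = 0.21087
SE* = √0.21087

SE* = 0.4592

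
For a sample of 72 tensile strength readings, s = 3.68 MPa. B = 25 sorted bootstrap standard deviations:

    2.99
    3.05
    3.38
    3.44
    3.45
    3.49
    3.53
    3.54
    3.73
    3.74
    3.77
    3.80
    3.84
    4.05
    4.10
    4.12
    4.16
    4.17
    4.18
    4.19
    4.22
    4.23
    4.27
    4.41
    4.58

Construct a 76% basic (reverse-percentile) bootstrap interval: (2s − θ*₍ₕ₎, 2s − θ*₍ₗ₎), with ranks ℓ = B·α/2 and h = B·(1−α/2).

(3.13, 3.98)

Percentile endpoints at ranks 3 and 22: θ*₍3₎ = 3.38, θ*₍22₎ = 4.23.
Basic interval reflects these around s:
  lower = 2 × 3.68 − 4.23 = 3.13
  upper = 2 × 3.68 − 3.38 = 3.98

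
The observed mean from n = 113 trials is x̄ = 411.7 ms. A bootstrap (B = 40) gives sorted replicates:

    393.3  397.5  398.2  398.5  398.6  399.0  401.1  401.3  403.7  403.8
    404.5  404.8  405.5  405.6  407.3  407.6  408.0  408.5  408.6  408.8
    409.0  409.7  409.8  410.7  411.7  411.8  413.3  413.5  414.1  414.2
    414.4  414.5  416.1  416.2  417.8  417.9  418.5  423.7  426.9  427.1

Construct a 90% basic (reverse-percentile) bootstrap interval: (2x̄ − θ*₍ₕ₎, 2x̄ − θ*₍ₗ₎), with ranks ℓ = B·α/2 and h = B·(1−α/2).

Percentile endpoints at ranks 2 and 38: θ*₍2₎ = 397.5, θ*₍38₎ = 423.7.
Basic interval reflects these around x̄:
  lower = 2 × 411.7 − 423.7 = 399.7
  upper = 2 × 411.7 − 397.5 = 425.9

(399.7, 425.9)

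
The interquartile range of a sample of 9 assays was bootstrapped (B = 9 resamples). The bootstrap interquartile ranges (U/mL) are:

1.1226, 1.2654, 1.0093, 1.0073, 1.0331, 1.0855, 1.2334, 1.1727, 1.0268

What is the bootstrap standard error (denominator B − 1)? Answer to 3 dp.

SE* = 0.098

Bootstrap SE is the standard deviation of the 9 replicate interquartile ranges.
Mean of replicates: (1.1226 + 1.2654 + 1.0093 + 1.0073 + 1.0331 + 1.0855 + 1.2334 + 1.1727 + 1.0268) / 9 = 9.95610 / 9 = 1.10623
Sum of squared deviations: (+0.01637)² + (+0.15917)² + (−0.09693)² + (−0.09893)² + (−0.07313)² + (−0.02073)² + (+0.12717)² + (+0.06647)² + (−0.07943)² = 0.07746
Variance = 0.07746 / 8 = 0.00968
SE* = √0.00968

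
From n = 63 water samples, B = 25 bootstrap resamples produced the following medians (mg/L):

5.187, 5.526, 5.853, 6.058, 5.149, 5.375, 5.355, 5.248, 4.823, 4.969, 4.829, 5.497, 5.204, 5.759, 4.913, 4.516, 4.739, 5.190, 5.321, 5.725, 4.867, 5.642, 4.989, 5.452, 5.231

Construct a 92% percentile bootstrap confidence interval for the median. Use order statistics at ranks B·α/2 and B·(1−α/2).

Sorted replicates: 4.516, 4.739, 4.823, 4.829, 4.867, 4.913, 4.969, 4.989, 5.149, 5.187, 5.190, 5.204, 5.231, 5.248, 5.321, 5.355, 5.375, 5.452, 5.497, 5.526, 5.642, 5.725, 5.759, 5.853, 6.058
α = 0.08; lower rank = 25 × 0.040 = 1; upper rank = 25 × 0.960 = 24.
The 1st smallest replicate is 4.516; the 24th is 5.853.

(4.516, 5.853)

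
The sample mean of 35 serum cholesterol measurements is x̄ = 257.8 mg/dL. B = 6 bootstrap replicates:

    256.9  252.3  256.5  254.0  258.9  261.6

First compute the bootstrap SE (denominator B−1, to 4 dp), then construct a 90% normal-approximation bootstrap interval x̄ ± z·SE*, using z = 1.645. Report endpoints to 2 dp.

(252.32, 263.28)

Mean of replicates = 256.7000; sum of squared deviations = 55.5800; SE* = √(55.5800/5) = 3.3341
Margin = 1.645 × 3.3341 = 5.485
Interval: 257.8 ± 5.485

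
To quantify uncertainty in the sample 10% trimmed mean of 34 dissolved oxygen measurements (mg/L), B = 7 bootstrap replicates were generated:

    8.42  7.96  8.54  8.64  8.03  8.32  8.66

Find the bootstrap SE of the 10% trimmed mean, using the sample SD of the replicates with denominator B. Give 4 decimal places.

Bootstrap SE is the standard deviation of the 7 replicate 10% trimmed means.
Mean of replicates: (8.42 + 7.96 + 8.54 + 8.64 + 8.03 + 8.32 + 8.66) / 7 = 58.57000 / 7 = 8.36714
Sum of squared deviations: (+0.05286)² + (−0.40714)² + (+0.17286)² + (+0.27286)² + (−0.33714)² + (−0.04714)² + (+0.29286)² = 0.47454
Variance = 0.47454 / 7 = 0.06779
SE* = √0.06779

SE* = 0.2604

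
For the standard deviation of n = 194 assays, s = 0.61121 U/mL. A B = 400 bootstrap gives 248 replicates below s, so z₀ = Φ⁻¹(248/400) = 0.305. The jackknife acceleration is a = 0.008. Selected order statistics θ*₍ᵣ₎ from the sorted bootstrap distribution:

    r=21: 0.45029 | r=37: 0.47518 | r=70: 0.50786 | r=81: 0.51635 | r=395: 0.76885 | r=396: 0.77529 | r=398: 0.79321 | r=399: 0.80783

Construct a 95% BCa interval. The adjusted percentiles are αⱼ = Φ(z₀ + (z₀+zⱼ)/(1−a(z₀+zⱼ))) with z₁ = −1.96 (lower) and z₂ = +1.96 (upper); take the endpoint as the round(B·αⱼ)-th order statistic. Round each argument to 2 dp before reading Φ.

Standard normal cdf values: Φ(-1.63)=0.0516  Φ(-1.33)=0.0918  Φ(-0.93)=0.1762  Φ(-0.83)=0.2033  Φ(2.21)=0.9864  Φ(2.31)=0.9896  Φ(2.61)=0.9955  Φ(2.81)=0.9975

(0.47518, 0.79321)

Lower: z₀ + z₁ = 0.305 + (-1.960) = -1.655; 1 − a(z₀+z₁) = 1 − (0.008)(-1.655) = 1.0132; argument = 0.305 + (-1.655)/1.0132 = -1.3284 → -1.33.
α₁ = Φ(-1.33) = 0.0918; rank = round(400 × 0.0918) = 37; θ*₍37₎ = 0.47518.
Upper: z₀ + z₂ = 2.265; 1 − a(z₀+z₂) = 0.9819; argument = 2.6118 → 2.61; α₂ = 0.9955; rank = 398; θ*₍398₎ = 0.79321.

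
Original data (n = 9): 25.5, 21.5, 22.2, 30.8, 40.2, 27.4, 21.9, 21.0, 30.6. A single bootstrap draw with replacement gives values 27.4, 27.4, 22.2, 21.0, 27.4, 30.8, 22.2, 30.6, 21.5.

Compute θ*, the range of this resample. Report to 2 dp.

Range = 30.8 − 21.0 = 9.80

θ* = 9.80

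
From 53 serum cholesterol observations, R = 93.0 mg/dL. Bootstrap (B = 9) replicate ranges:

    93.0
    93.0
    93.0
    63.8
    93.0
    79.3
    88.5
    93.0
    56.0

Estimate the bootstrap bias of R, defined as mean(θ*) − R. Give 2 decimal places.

bias = −9.38

mean(θ*) = (93.0 + 93.0 + 93.0 + 63.8 + 93.0 + 79.3 + 88.5 + 93.0 + 56.0) / 9 = 83.622
bias = 83.622 − 93.0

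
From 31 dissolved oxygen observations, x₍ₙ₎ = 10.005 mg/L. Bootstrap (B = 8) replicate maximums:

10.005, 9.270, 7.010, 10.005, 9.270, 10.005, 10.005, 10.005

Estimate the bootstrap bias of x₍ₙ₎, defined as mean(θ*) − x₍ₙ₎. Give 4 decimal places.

mean(θ*) = (10.005 + 9.270 + 7.010 + 10.005 + 9.270 + 10.005 + 10.005 + 10.005) / 8 = 9.44688
bias = 9.44688 − 10.005

bias = −0.5581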